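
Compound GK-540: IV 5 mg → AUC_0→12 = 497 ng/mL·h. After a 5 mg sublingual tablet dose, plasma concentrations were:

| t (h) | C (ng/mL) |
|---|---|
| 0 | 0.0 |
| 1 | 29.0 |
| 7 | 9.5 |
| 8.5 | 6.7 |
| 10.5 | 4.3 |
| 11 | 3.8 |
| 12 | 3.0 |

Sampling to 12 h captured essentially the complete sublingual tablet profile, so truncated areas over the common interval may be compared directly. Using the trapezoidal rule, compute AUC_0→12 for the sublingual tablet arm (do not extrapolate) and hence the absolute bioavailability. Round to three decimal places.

F = 0.319

Trapezoidal AUC_0→12 (sublingual tablet):
  [0→1]: (0.0+29.0)/2 × 1 = 14.5
  [1→7]: (29.0+9.5)/2 × 6 = 115.5
  [7→8.5]: (9.5+6.7)/2 × 1.5 = 12.15
  [8.5→10.5]: (6.7+4.3)/2 × 2 = 11.0
  [10.5→11]: (4.3+3.8)/2 × 0.5 = 2.025
  [11→12]: (3.8+3.0)/2 × 1 = 3.4
  Sum = 158.575 ng/mL·h
F = (AUC_ev/D_ev)/(AUC_iv/D_iv) = (158.575/5)/(497/5) = 31.715/99.4 = 0.3191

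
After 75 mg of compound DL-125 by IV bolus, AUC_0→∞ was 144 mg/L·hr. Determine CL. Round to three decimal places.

CL = Dose_iv / AUC_0→∞
   = 75 / 144 = 0.520833 L/hr

CL = 0.521 L/hr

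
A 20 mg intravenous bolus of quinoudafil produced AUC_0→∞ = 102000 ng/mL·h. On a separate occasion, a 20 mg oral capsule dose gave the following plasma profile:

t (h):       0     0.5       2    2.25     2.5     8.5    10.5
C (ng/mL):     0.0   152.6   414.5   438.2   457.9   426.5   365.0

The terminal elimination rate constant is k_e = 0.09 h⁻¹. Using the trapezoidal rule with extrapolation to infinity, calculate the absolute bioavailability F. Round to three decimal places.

Trapezoidal AUC_0→10.5 (oral capsule):
  [0→0.5]: (0.0+152.6)/2 × 0.5 = 38.15
  [0.5→2]: (152.6+414.5)/2 × 1.5 = 425.325
  [2→2.25]: (414.5+438.2)/2 × 0.25 = 106.5875
  [2.25→2.5]: (438.2+457.9)/2 × 0.25 = 112.0125
  [2.5→8.5]: (457.9+426.5)/2 × 6 = 2653.2
  [8.5→10.5]: (426.5+365.0)/2 × 2 = 791.5
  Sum = 4126.775 ng/mL·h
Tail: C_last/k_e = 365.0/0.09 = 4055.556
AUC_0→∞ (oral capsule) = 4126.775 + 4055.556 = 8182.331 ng/mL·h
F = (AUC_ev/D_ev)/(AUC_iv/D_iv) = (8182.331/20)/(102000/20) = 409.11655/5100 = 0.0802

F = 0.080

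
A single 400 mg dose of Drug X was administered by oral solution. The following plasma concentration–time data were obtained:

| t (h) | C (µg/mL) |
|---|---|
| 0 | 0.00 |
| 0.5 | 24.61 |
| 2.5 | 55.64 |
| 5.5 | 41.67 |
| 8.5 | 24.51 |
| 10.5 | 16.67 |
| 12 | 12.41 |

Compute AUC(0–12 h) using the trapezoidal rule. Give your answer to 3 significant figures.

AUC = 395 µg/mL·h

Trapezoidal AUC_0→12:
  [0→0.5]: (0.00+24.61)/2 × 0.5 = 6.1525
  [0.5→2.5]: (24.61+55.64)/2 × 2 = 80.25
  [2.5→5.5]: (55.64+41.67)/2 × 3 = 145.965
  [5.5→8.5]: (41.67+24.51)/2 × 3 = 99.27
  [8.5→10.5]: (24.51+16.67)/2 × 2 = 41.18
  [10.5→12]: (16.67+12.41)/2 × 1.5 = 21.81
  Sum = 394.6275 µg/mL·h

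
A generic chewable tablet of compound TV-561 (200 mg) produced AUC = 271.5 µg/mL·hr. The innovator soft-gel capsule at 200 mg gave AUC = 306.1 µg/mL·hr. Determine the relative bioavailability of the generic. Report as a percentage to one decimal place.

F_rel = (AUC_test/D_test) / (AUC_ref/D_ref)
      = (271.5/200) / (306.1/200)
      = 1.3575 / 1.5305 = 0.8870 = 88.70%

F_rel = 88.7%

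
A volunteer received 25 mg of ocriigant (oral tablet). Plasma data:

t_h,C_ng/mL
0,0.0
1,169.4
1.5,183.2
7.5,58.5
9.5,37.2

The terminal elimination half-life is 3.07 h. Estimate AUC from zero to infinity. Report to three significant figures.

Trapezoidal AUC_0→9.5:
  [0→1]: (0.0+169.4)/2 × 1 = 84.7
  [1→1.5]: (169.4+183.2)/2 × 0.5 = 88.15
  [1.5→7.5]: (183.2+58.5)/2 × 6 = 725.1
  [7.5→9.5]: (58.5+37.2)/2 × 2 = 95.7
  Sum = 993.65 ng/mL·h
k_e = ln2 / t½ = 0.693147 / 3.07 = 0.2258 h^-1
Extrapolated tail: C_last / k_e = 37.2 / 0.2258 = 164.748
AUC_0→∞ = 993.65 + 164.748 = 1158.398 ng/mL·h

AUC = 1160 ng/mL·h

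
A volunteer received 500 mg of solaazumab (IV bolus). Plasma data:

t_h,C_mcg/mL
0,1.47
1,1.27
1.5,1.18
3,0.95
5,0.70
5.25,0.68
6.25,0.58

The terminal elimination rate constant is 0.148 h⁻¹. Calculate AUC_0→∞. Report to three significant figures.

AUC = 9.95 mcg/mL·h

Trapezoidal AUC_0→6.25:
  [0→1]: (1.47+1.27)/2 × 1 = 1.37
  [1→1.5]: (1.27+1.18)/2 × 0.5 = 0.6125
  [1.5→3]: (1.18+0.95)/2 × 1.5 = 1.5975
  [3→5]: (0.95+0.70)/2 × 2 = 1.65
  [5→5.25]: (0.70+0.68)/2 × 0.25 = 0.1725
  [5.25→6.25]: (0.68+0.58)/2 × 1 = 0.63
  Sum = 6.0325 mcg/mL·h
Extrapolated tail: C_last / k_e = 0.58 / 0.148 = 3.919
AUC_0→∞ = 6.0325 + 3.919 = 9.9515 mcg/mL·h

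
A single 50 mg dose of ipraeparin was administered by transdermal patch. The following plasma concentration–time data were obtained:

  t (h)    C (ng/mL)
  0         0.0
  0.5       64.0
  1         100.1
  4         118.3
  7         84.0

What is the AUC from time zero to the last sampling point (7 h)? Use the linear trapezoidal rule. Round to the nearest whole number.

AUC = 688 ng/mL·h

Trapezoidal AUC_0→7:
  [0→0.5]: (0.0+64.0)/2 × 0.5 = 16.0
  [0.5→1]: (64.0+100.1)/2 × 0.5 = 41.025
  [1→4]: (100.1+118.3)/2 × 3 = 327.6
  [4→7]: (118.3+84.0)/2 × 3 = 303.45
  Sum = 688.075 ng/mL·h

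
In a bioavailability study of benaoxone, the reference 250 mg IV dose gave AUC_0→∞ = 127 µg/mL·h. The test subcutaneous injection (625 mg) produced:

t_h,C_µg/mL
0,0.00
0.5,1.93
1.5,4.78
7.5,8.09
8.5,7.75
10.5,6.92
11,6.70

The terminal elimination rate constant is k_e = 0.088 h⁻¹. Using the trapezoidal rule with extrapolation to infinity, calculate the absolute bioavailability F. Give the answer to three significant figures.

Trapezoidal AUC_0→11 (subcutaneous injection):
  [0→0.5]: (0.00+1.93)/2 × 0.5 = 0.4825
  [0.5→1.5]: (1.93+4.78)/2 × 1 = 3.355
  [1.5→7.5]: (4.78+8.09)/2 × 6 = 38.61
  [7.5→8.5]: (8.09+7.75)/2 × 1 = 7.92
  [8.5→10.5]: (7.75+6.92)/2 × 2 = 14.67
  [10.5→11]: (6.92+6.70)/2 × 0.5 = 3.405
  Sum = 68.4425 µg/mL·h
Tail: C_last/k_e = 6.70/0.088 = 76.136
AUC_0→∞ (subcutaneous injection) = 68.4425 + 76.136 = 144.5785 µg/mL·h
F = (AUC_ev/D_ev)/(AUC_iv/D_iv) = (144.5785/625)/(127/250) = 0.2313256/0.508 = 0.4554

F = 0.455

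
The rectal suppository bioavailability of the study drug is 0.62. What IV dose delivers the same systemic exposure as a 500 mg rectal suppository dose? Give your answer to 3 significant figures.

D_iv = 310 mg

Systemic exposure from an extravascular dose = F × D_ev, so the equivalent IV dose is F × D_ev.
D_iv = F × D_ev = 0.62 × 500 = 310 mg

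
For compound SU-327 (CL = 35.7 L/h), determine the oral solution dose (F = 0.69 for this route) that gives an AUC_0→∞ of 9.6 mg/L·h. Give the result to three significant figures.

Dose = 497 mg

Dose = CL × AUC_0→∞ / F
     = 35.7 × 9.6 / 0.69 = 496.696 mg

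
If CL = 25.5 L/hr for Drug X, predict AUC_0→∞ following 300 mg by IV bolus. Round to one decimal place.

AUC_0→∞ = Dose_iv / CL
        = 300 / 25.5 = 11.7647 mg/L·hr

AUC = 11.8 mg/L·hr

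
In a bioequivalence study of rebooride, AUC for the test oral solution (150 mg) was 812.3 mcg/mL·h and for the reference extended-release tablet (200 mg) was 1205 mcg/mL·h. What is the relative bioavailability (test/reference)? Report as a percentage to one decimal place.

F_rel = (AUC_test/D_test) / (AUC_ref/D_ref)
      = (812.3/150) / (1205/200)
      = 5.41533 / 6.025 = 0.8988 = 89.88%

F_rel = 89.9%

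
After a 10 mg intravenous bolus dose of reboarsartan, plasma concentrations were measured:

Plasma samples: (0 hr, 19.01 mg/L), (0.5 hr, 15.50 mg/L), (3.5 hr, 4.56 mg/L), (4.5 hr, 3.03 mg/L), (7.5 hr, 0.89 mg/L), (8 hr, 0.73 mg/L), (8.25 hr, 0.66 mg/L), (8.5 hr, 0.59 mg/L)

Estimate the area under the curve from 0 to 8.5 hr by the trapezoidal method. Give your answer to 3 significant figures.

AUC = 49.1 mg/L·hr

Trapezoidal AUC_0→8.5:
  [0→0.5]: (19.01+15.50)/2 × 0.5 = 8.6275
  [0.5→3.5]: (15.50+4.56)/2 × 3 = 30.09
  [3.5→4.5]: (4.56+3.03)/2 × 1 = 3.795
  [4.5→7.5]: (3.03+0.89)/2 × 3 = 5.88
  [7.5→8]: (0.89+0.73)/2 × 0.5 = 0.405
  [8→8.25]: (0.73+0.66)/2 × 0.25 = 0.17375
  [8.25→8.5]: (0.66+0.59)/2 × 0.25 = 0.15625
  Sum = 49.1275 mg/L·hr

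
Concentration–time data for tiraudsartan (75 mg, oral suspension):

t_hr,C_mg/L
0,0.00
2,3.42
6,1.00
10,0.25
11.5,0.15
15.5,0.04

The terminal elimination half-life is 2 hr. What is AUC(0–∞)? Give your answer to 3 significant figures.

Trapezoidal AUC_0→15.5:
  [0→2]: (0.00+3.42)/2 × 2 = 3.42
  [2→6]: (3.42+1.00)/2 × 4 = 8.84
  [6→10]: (1.00+0.25)/2 × 4 = 2.5
  [10→11.5]: (0.25+0.15)/2 × 1.5 = 0.3
  [11.5→15.5]: (0.15+0.04)/2 × 4 = 0.38
  Sum = 15.44 mg/L·hr
k_e = ln2 / t½ = 0.693147 / 2 = 0.3466 hr^-1
Extrapolated tail: C_last / k_e = 0.04 / 0.3466 = 0.115
AUC_0→∞ = 15.44 + 0.115 = 15.555 mg/L·hr

AUC = 15.6 mg/L·hr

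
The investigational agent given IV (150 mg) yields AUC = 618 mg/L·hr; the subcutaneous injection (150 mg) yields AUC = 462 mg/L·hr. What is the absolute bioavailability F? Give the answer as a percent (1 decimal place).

F = (AUC_ev / D_ev) / (AUC_iv / D_iv)
  = (462/150) / (618/150)
  = 3.08 / 4.12 = 0.7476
  = 74.76%

F = 74.8%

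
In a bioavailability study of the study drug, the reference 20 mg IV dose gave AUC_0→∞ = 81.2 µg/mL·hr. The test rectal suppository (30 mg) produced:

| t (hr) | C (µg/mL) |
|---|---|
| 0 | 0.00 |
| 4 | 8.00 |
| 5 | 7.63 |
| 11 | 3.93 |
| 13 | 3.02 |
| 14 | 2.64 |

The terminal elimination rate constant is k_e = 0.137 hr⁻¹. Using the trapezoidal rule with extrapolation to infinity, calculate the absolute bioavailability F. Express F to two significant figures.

Trapezoidal AUC_0→14 (rectal suppository):
  [0→4]: (0.00+8.00)/2 × 4 = 16.0
  [4→5]: (8.00+7.63)/2 × 1 = 7.815
  [5→11]: (7.63+3.93)/2 × 6 = 34.68
  [11→13]: (3.93+3.02)/2 × 2 = 6.95
  [13→14]: (3.02+2.64)/2 × 1 = 2.83
  Sum = 68.275 µg/mL·hr
Tail: C_last/k_e = 2.64/0.137 = 19.270
AUC_0→∞ (rectal suppository) = 68.275 + 19.270 = 87.545 µg/mL·hr
F = (AUC_ev/D_ev)/(AUC_iv/D_iv) = (87.545/30)/(81.2/20) = 2.91817/4.06 = 0.7188

F = 0.72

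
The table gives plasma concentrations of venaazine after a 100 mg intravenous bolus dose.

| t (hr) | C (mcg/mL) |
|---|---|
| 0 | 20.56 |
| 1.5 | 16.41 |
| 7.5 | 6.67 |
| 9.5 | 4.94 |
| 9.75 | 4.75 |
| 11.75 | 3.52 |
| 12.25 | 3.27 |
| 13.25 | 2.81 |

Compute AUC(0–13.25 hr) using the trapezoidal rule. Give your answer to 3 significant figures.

Trapezoidal AUC_0→13.25:
  [0→1.5]: (20.56+16.41)/2 × 1.5 = 27.7275
  [1.5→7.5]: (16.41+6.67)/2 × 6 = 69.24
  [7.5→9.5]: (6.67+4.94)/2 × 2 = 11.61
  [9.5→9.75]: (4.94+4.75)/2 × 0.25 = 1.21125
  [9.75→11.75]: (4.75+3.52)/2 × 2 = 8.27
  [11.75→12.25]: (3.52+3.27)/2 × 0.5 = 1.6975
  [12.25→13.25]: (3.27+2.81)/2 × 1 = 3.04
  Sum = 122.79625 mcg/mL·hr

AUC = 123 mcg/mL·hr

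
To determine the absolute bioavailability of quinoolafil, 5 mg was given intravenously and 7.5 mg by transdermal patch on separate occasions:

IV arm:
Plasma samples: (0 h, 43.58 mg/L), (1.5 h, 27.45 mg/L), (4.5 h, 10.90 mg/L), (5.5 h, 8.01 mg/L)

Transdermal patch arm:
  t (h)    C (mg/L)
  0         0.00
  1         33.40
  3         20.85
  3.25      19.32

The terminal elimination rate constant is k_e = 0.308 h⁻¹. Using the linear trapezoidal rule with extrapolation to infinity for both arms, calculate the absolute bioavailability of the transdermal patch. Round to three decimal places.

Trapezoidal AUC_0→5.5 (IV):
  [0→1.5]: (43.58+27.45)/2 × 1.5 = 53.2725
  [1.5→4.5]: (27.45+10.90)/2 × 3 = 57.525
  [4.5→5.5]: (10.90+8.01)/2 × 1 = 9.455
  Sum = 120.2525 mg/L·h
IV tail: 8.01/0.308 = 26.006; AUC_iv,0→∞ = 120.2525 + 26.006 = 146.2585 mg/L·h
Trapezoidal AUC_0→3.25 (transdermal patch):
  [0→1]: (0.00+33.40)/2 × 1 = 16.7
  [1→3]: (33.40+20.85)/2 × 2 = 54.25
  [3→3.25]: (20.85+19.32)/2 × 0.25 = 5.02125
  Sum = 75.97125 mg/L·h
transdermal patch tail: 19.32/0.308 = 62.727; AUC_ev,0→∞ = 75.97125 + 62.727 = 138.69825 mg/L·h
F = (AUC_ev/D_ev)/(AUC_iv/D_iv) = (138.69825/7.5)/(146.2585/5) = 18.4931/29.2517 = 0.6322

F = 0.632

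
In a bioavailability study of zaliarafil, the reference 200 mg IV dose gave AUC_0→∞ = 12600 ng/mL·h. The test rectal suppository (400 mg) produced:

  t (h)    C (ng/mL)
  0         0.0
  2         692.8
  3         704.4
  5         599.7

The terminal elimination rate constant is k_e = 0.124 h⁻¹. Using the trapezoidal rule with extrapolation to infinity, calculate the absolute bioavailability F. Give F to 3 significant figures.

F = 0.299

Trapezoidal AUC_0→5 (rectal suppository):
  [0→2]: (0.0+692.8)/2 × 2 = 692.8
  [2→3]: (692.8+704.4)/2 × 1 = 698.6
  [3→5]: (704.4+599.7)/2 × 2 = 1304.1
  Sum = 2695.5 ng/mL·h
Tail: C_last/k_e = 599.7/0.124 = 4836.290
AUC_0→∞ (rectal suppository) = 2695.5 + 4836.290 = 7531.79 ng/mL·h
F = (AUC_ev/D_ev)/(AUC_iv/D_iv) = (7531.79/400)/(12600/200) = 18.829475/63 = 0.2989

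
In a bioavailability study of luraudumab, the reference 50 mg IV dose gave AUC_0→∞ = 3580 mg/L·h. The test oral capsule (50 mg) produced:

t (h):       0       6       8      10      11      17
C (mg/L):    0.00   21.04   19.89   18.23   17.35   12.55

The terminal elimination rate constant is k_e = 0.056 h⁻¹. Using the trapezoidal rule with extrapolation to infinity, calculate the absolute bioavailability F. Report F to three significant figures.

F = 0.132

Trapezoidal AUC_0→17 (oral capsule):
  [0→6]: (0.00+21.04)/2 × 6 = 63.12
  [6→8]: (21.04+19.89)/2 × 2 = 40.93
  [8→10]: (19.89+18.23)/2 × 2 = 38.12
  [10→11]: (18.23+17.35)/2 × 1 = 17.79
  [11→17]: (17.35+12.55)/2 × 6 = 89.7
  Sum = 249.66 mg/L·h
Tail: C_last/k_e = 12.55/0.056 = 224.107
AUC_0→∞ (oral capsule) = 249.66 + 224.107 = 473.767 mg/L·h
F = (AUC_ev/D_ev)/(AUC_iv/D_iv) = (473.767/50)/(3580/50) = 9.47534/71.6 = 0.1323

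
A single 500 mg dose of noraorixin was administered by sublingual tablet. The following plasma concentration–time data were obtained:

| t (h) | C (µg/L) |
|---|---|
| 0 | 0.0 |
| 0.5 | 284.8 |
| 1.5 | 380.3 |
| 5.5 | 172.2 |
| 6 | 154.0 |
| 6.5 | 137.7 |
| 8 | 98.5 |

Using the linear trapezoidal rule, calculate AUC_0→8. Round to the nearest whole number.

AUC = 1840 µg/L·h

Trapezoidal AUC_0→8:
  [0→0.5]: (0.0+284.8)/2 × 0.5 = 71.2
  [0.5→1.5]: (284.8+380.3)/2 × 1 = 332.55
  [1.5→5.5]: (380.3+172.2)/2 × 4 = 1105.0
  [5.5→6]: (172.2+154.0)/2 × 0.5 = 81.55
  [6→6.5]: (154.0+137.7)/2 × 0.5 = 72.925
  [6.5→8]: (137.7+98.5)/2 × 1.5 = 177.15
  Sum = 1840.375 µg/L·h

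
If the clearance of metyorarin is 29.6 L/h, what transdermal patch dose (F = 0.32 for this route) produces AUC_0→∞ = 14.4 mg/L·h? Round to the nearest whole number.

Dose = CL × AUC_0→∞ / F
     = 29.6 × 14.4 / 0.32 = 1332 mg

Dose = 1332 mg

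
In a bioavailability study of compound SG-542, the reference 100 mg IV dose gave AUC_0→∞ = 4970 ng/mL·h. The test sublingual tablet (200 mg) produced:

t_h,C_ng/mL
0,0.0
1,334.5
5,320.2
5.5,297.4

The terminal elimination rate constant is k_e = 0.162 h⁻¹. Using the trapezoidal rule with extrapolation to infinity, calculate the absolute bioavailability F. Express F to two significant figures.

Trapezoidal AUC_0→5.5 (sublingual tablet):
  [0→1]: (0.0+334.5)/2 × 1 = 167.25
  [1→5]: (334.5+320.2)/2 × 4 = 1309.4
  [5→5.5]: (320.2+297.4)/2 × 0.5 = 154.4
  Sum = 1631.05 ng/mL·h
Tail: C_last/k_e = 297.4/0.162 = 1835.802
AUC_0→∞ (sublingual tablet) = 1631.05 + 1835.802 = 3466.852 ng/mL·h
F = (AUC_ev/D_ev)/(AUC_iv/D_iv) = (3466.852/200)/(4970/100) = 17.33426/49.7 = 0.3488

F = 0.35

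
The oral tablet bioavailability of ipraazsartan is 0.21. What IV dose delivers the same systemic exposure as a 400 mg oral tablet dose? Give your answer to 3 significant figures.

D_iv = 84.0 mg

Systemic exposure from an extravascular dose = F × D_ev, so the equivalent IV dose is F × D_ev.
D_iv = F × D_ev = 0.21 × 400 = 84 mg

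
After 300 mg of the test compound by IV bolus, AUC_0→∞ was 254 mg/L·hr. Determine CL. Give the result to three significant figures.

CL = Dose_iv / AUC_0→∞
   = 300 / 254 = 1.1811 L/hr

CL = 1.18 L/hr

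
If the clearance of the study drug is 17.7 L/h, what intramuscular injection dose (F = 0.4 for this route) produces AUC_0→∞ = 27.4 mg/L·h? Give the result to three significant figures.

Dose = 1210 mg

Dose = CL × AUC_0→∞ / F
     = 17.7 × 27.4 / 0.4 = 1212.45 mg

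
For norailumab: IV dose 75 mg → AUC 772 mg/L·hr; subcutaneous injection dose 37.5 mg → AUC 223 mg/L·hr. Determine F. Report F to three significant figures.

F = 0.578

F = (AUC_ev / D_ev) / (AUC_iv / D_iv)
  = (223/37.5) / (772/75)
  = 5.94667 / 10.2933 = 0.5777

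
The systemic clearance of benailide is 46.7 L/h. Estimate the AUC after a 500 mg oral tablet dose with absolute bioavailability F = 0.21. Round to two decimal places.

AUC = 2.25 mg/L·h

AUC_0→∞ = F × Dose / CL
        = 0.21 × 500 / 46.7 = 2.24839 mg/L·h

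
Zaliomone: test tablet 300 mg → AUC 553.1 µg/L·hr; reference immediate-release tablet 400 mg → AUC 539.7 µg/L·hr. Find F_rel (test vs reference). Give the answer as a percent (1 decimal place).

F_rel = 136.6%

F_rel = (AUC_test/D_test) / (AUC_ref/D_ref)
      = (553.1/300) / (539.7/400)
      = 1.84367 / 1.34925 = 1.3664 = 136.64%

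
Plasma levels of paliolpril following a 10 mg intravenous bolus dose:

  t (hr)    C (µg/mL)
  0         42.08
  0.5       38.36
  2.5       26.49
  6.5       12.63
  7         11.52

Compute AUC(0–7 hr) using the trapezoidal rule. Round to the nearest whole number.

Trapezoidal AUC_0→7:
  [0→0.5]: (42.08+38.36)/2 × 0.5 = 20.11
  [0.5→2.5]: (38.36+26.49)/2 × 2 = 64.85
  [2.5→6.5]: (26.49+12.63)/2 × 4 = 78.24
  [6.5→7]: (12.63+11.52)/2 × 0.5 = 6.0375
  Sum = 169.2375 µg/mL·hr

AUC = 169 µg/mL·hr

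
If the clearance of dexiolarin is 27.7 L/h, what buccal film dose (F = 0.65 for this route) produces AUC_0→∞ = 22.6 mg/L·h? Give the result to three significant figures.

Dose = CL × AUC_0→∞ / F
     = 27.7 × 22.6 / 0.65 = 963.108 mg

Dose = 963 mg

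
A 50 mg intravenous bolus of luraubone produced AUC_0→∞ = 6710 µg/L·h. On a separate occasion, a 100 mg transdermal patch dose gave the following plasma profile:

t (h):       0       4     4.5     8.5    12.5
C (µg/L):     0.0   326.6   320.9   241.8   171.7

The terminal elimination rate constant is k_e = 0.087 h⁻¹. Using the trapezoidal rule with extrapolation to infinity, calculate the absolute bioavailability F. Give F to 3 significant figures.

Trapezoidal AUC_0→12.5 (transdermal patch):
  [0→4]: (0.0+326.6)/2 × 4 = 653.2
  [4→4.5]: (326.6+320.9)/2 × 0.5 = 161.875
  [4.5→8.5]: (320.9+241.8)/2 × 4 = 1125.4
  [8.5→12.5]: (241.8+171.7)/2 × 4 = 827.0
  Sum = 2767.475 µg/L·h
Tail: C_last/k_e = 171.7/0.087 = 1973.563
AUC_0→∞ (transdermal patch) = 2767.475 + 1973.563 = 4741.038 µg/L·h
F = (AUC_ev/D_ev)/(AUC_iv/D_iv) = (4741.038/100)/(6710/50) = 47.41038/134.2 = 0.3533

F = 0.353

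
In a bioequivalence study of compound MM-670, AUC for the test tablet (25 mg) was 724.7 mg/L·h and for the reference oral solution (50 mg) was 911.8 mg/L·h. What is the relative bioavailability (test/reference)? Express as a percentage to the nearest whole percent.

F_rel = (AUC_test/D_test) / (AUC_ref/D_ref)
      = (724.7/25) / (911.8/50)
      = 28.988 / 18.236 = 1.5896 = 158.96%

F_rel = 159%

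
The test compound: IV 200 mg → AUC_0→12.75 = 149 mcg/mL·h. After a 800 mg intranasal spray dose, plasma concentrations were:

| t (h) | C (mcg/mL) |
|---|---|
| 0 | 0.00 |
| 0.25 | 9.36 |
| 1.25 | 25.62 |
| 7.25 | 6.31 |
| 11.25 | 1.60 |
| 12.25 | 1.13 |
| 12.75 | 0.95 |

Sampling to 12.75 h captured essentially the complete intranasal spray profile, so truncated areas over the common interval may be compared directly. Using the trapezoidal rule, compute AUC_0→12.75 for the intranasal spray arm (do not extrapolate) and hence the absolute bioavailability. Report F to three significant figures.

F = 0.222

Trapezoidal AUC_0→12.75 (intranasal spray):
  [0→0.25]: (0.00+9.36)/2 × 0.25 = 1.17
  [0.25→1.25]: (9.36+25.62)/2 × 1 = 17.49
  [1.25→7.25]: (25.62+6.31)/2 × 6 = 95.79
  [7.25→11.25]: (6.31+1.60)/2 × 4 = 15.82
  [11.25→12.25]: (1.60+1.13)/2 × 1 = 1.365
  [12.25→12.75]: (1.13+0.95)/2 × 0.5 = 0.52
  Sum = 132.155 mcg/mL·h
F = (AUC_ev/D_ev)/(AUC_iv/D_iv) = (132.155/800)/(149/200) = 0.16519375/0.745 = 0.2217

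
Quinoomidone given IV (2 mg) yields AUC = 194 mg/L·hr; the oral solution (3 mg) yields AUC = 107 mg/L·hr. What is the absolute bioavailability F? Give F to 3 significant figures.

F = 0.368

F = (AUC_ev / D_ev) / (AUC_iv / D_iv)
  = (107/3) / (194/2)
  = 35.6667 / 97 = 0.3677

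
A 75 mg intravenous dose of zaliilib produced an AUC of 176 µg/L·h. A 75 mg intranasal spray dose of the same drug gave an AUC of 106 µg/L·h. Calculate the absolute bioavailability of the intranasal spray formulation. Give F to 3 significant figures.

F = 0.602

F = (AUC_ev / D_ev) / (AUC_iv / D_iv)
  = (106/75) / (176/75)
  = 1.41333 / 2.34667 = 0.6023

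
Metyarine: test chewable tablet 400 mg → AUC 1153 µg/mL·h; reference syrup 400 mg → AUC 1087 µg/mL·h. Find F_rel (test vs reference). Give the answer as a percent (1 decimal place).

F_rel = (AUC_test/D_test) / (AUC_ref/D_ref)
      = (1153/400) / (1087/400)
      = 2.8825 / 2.7175 = 1.0607 = 106.07%

F_rel = 106.1%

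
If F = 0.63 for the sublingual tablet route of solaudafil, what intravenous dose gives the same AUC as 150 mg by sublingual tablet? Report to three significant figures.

D_iv = 94.5 mg

Systemic exposure from an extravascular dose = F × D_ev, so the equivalent IV dose is F × D_ev.
D_iv = F × D_ev = 0.63 × 150 = 94.5 mg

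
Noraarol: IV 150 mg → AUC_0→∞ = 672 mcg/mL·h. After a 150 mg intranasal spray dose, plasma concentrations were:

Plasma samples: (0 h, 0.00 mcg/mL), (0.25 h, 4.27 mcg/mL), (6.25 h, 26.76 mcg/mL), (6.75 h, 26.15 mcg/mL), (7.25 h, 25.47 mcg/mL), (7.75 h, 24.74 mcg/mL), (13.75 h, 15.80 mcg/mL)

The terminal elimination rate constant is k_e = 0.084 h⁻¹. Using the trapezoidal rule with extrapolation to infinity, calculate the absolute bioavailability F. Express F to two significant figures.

Trapezoidal AUC_0→13.75 (intranasal spray):
  [0→0.25]: (0.00+4.27)/2 × 0.25 = 0.53375
  [0.25→6.25]: (4.27+26.76)/2 × 6 = 93.09
  [6.25→6.75]: (26.76+26.15)/2 × 0.5 = 13.2275
  [6.75→7.25]: (26.15+25.47)/2 × 0.5 = 12.905
  [7.25→7.75]: (25.47+24.74)/2 × 0.5 = 12.5525
  [7.75→13.75]: (24.74+15.80)/2 × 6 = 121.62
  Sum = 253.92875 mcg/mL·h
Tail: C_last/k_e = 15.80/0.084 = 188.095
AUC_0→∞ (intranasal spray) = 253.92875 + 188.095 = 442.02375 mcg/mL·h
F = (AUC_ev/D_ev)/(AUC_iv/D_iv) = (442.02375/150)/(672/150) = 2.946825/4.48 = 0.6578

F = 0.66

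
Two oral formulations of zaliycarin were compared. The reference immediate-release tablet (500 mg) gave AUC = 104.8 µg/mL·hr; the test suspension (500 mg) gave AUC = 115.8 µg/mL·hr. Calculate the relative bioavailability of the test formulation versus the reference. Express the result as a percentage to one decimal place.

F_rel = (AUC_test/D_test) / (AUC_ref/D_ref)
      = (115.8/500) / (104.8/500)
      = 0.2316 / 0.2096 = 1.1050 = 110.50%

F_rel = 110.5%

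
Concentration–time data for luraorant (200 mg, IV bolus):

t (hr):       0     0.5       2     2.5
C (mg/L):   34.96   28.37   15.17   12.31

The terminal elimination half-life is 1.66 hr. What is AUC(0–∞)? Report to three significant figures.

Trapezoidal AUC_0→2.5:
  [0→0.5]: (34.96+28.37)/2 × 0.5 = 15.8325
  [0.5→2]: (28.37+15.17)/2 × 1.5 = 32.655
  [2→2.5]: (15.17+12.31)/2 × 0.5 = 6.87
  Sum = 55.3575 mg/L·hr
k_e = ln2 / t½ = 0.693147 / 1.66 = 0.4176 hr^-1
Extrapolated tail: C_last / k_e = 12.31 / 0.4176 = 29.478
AUC_0→∞ = 55.3575 + 29.478 = 84.8355 mg/L·hr

AUC = 84.8 mg/L·hr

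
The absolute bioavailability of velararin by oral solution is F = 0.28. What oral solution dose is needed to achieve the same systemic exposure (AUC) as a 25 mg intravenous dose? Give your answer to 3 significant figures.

D_oral = 89.3 mg

For equal systemic exposure: F × D_ev = D_iv
D_ev = D_iv / F = 25 / 0.28 = 89.2857 mg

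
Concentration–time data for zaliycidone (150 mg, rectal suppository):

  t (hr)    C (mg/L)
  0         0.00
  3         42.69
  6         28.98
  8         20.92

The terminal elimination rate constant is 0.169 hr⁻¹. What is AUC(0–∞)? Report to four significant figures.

Trapezoidal AUC_0→8:
  [0→3]: (0.00+42.69)/2 × 3 = 64.035
  [3→6]: (42.69+28.98)/2 × 3 = 107.505
  [6→8]: (28.98+20.92)/2 × 2 = 49.9
  Sum = 221.44 mg/L·hr
Extrapolated tail: C_last / k_e = 20.92 / 0.169 = 123.787
AUC_0→∞ = 221.44 + 123.787 = 345.227 mg/L·hr

AUC = 345.2 mg/L·hr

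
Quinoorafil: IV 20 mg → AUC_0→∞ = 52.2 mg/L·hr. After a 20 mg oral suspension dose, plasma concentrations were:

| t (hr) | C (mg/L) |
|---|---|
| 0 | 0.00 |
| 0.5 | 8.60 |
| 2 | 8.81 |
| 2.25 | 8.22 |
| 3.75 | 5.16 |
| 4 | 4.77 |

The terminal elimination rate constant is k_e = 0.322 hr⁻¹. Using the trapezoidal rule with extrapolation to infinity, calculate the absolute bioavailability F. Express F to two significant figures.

F = 0.83

Trapezoidal AUC_0→4 (oral suspension):
  [0→0.5]: (0.00+8.60)/2 × 0.5 = 2.15
  [0.5→2]: (8.60+8.81)/2 × 1.5 = 13.0575
  [2→2.25]: (8.81+8.22)/2 × 0.25 = 2.12875
  [2.25→3.75]: (8.22+5.16)/2 × 1.5 = 10.035
  [3.75→4]: (5.16+4.77)/2 × 0.25 = 1.24125
  Sum = 28.6125 mg/L·hr
Tail: C_last/k_e = 4.77/0.322 = 14.814
AUC_0→∞ (oral suspension) = 28.6125 + 14.814 = 43.4265 mg/L·hr
F = (AUC_ev/D_ev)/(AUC_iv/D_iv) = (43.4265/20)/(52.2/20) = 2.171325/2.61 = 0.8319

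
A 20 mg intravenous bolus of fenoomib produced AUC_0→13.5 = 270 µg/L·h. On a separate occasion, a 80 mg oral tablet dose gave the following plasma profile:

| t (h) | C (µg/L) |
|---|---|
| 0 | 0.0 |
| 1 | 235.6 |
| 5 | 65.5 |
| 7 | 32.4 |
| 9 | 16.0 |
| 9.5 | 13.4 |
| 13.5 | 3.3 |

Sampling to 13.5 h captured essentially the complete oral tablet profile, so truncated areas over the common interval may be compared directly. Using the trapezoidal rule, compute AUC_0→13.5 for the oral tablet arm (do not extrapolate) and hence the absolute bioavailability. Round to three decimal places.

Trapezoidal AUC_0→13.5 (oral tablet):
  [0→1]: (0.0+235.6)/2 × 1 = 117.8
  [1→5]: (235.6+65.5)/2 × 4 = 602.2
  [5→7]: (65.5+32.4)/2 × 2 = 97.9
  [7→9]: (32.4+16.0)/2 × 2 = 48.4
  [9→9.5]: (16.0+13.4)/2 × 0.5 = 7.35
  [9.5→13.5]: (13.4+3.3)/2 × 4 = 33.4
  Sum = 907.05 µg/L·h
F = (AUC_ev/D_ev)/(AUC_iv/D_iv) = (907.05/80)/(270/20) = 11.338125/13.5 = 0.8399

F = 0.840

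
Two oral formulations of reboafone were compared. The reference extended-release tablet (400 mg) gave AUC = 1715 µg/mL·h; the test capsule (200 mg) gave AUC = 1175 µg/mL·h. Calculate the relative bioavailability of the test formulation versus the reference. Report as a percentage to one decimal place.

F_rel = (AUC_test/D_test) / (AUC_ref/D_ref)
      = (1175/200) / (1715/400)
      = 5.875 / 4.2875 = 1.3703 = 137.03%

F_rel = 137.0%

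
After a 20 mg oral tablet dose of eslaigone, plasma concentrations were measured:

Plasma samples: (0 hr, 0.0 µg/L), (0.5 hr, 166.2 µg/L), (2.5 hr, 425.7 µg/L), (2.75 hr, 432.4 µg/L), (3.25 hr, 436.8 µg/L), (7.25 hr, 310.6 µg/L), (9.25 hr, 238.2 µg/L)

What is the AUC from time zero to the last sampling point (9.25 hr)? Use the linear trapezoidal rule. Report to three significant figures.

AUC = 3000 µg/L·hr

Trapezoidal AUC_0→9.25:
  [0→0.5]: (0.0+166.2)/2 × 0.5 = 41.55
  [0.5→2.5]: (166.2+425.7)/2 × 2 = 591.9
  [2.5→2.75]: (425.7+432.4)/2 × 0.25 = 107.2625
  [2.75→3.25]: (432.4+436.8)/2 × 0.5 = 217.3
  [3.25→7.25]: (436.8+310.6)/2 × 4 = 1494.8
  [7.25→9.25]: (310.6+238.2)/2 × 2 = 548.8
  Sum = 3001.6125 µg/L·hr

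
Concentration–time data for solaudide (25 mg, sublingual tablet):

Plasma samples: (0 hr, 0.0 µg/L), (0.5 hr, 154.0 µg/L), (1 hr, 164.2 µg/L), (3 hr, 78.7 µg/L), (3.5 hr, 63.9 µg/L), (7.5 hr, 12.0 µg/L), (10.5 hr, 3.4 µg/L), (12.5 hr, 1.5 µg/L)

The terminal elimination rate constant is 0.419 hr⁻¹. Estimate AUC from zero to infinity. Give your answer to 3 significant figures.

AUC = 580 µg/L·hr

Trapezoidal AUC_0→12.5:
  [0→0.5]: (0.0+154.0)/2 × 0.5 = 38.5
  [0.5→1]: (154.0+164.2)/2 × 0.5 = 79.55
  [1→3]: (164.2+78.7)/2 × 2 = 242.9
  [3→3.5]: (78.7+63.9)/2 × 0.5 = 35.65
  [3.5→7.5]: (63.9+12.0)/2 × 4 = 151.8
  [7.5→10.5]: (12.0+3.4)/2 × 3 = 23.1
  [10.5→12.5]: (3.4+1.5)/2 × 2 = 4.9
  Sum = 576.4 µg/L·hr
Extrapolated tail: C_last / k_e = 1.5 / 0.419 = 3.580
AUC_0→∞ = 576.4 + 3.580 = 579.98 µg/L·hr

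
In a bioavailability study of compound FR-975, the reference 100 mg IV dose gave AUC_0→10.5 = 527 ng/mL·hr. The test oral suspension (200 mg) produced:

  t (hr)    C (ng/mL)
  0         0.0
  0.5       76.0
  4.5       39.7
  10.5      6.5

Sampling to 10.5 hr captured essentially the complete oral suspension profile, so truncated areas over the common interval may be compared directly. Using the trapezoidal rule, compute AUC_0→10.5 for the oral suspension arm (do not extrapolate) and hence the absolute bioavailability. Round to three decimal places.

Trapezoidal AUC_0→10.5 (oral suspension):
  [0→0.5]: (0.0+76.0)/2 × 0.5 = 19.0
  [0.5→4.5]: (76.0+39.7)/2 × 4 = 231.4
  [4.5→10.5]: (39.7+6.5)/2 × 6 = 138.6
  Sum = 389.0 ng/mL·hr
F = (AUC_ev/D_ev)/(AUC_iv/D_iv) = (389.0/200)/(527/100) = 1.945/5.27 = 0.3691

F = 0.369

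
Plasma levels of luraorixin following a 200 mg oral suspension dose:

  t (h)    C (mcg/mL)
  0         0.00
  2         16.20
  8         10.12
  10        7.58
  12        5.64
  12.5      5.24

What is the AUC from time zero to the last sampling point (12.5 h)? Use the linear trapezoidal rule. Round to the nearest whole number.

Trapezoidal AUC_0→12.5:
  [0→2]: (0.00+16.20)/2 × 2 = 16.2
  [2→8]: (16.20+10.12)/2 × 6 = 78.96
  [8→10]: (10.12+7.58)/2 × 2 = 17.7
  [10→12]: (7.58+5.64)/2 × 2 = 13.22
  [12→12.5]: (5.64+5.24)/2 × 0.5 = 2.72
  Sum = 128.8 mcg/mL·h

AUC = 129 mcg/mL·h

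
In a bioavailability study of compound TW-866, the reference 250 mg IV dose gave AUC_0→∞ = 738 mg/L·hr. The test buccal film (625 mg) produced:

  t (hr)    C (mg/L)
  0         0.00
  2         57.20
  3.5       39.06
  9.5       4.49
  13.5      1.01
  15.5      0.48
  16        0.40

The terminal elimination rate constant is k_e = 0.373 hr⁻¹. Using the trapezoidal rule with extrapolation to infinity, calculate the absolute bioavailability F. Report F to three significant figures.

F = 0.148

Trapezoidal AUC_0→16 (buccal film):
  [0→2]: (0.00+57.20)/2 × 2 = 57.2
  [2→3.5]: (57.20+39.06)/2 × 1.5 = 72.195
  [3.5→9.5]: (39.06+4.49)/2 × 6 = 130.65
  [9.5→13.5]: (4.49+1.01)/2 × 4 = 11.0
  [13.5→15.5]: (1.01+0.48)/2 × 2 = 1.49
  [15.5→16]: (0.48+0.40)/2 × 0.5 = 0.22
  Sum = 272.755 mg/L·hr
Tail: C_last/k_e = 0.40/0.373 = 1.072
AUC_0→∞ (buccal film) = 272.755 + 1.072 = 273.827 mg/L·hr
F = (AUC_ev/D_ev)/(AUC_iv/D_iv) = (273.827/625)/(738/250) = 0.4381232/2.952 = 0.1484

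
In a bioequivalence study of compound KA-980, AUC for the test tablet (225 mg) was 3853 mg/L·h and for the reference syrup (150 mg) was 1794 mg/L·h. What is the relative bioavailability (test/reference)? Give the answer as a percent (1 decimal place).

F_rel = (AUC_test/D_test) / (AUC_ref/D_ref)
      = (3853/225) / (1794/150)
      = 17.1244 / 11.96 = 1.4318 = 143.18%

F_rel = 143.2%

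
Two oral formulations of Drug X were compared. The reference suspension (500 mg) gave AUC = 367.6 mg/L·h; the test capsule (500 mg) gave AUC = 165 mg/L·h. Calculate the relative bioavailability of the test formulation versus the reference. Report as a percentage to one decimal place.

F_rel = (AUC_test/D_test) / (AUC_ref/D_ref)
      = (165/500) / (367.6/500)
      = 0.33 / 0.7352 = 0.4489 = 44.89%

F_rel = 44.9%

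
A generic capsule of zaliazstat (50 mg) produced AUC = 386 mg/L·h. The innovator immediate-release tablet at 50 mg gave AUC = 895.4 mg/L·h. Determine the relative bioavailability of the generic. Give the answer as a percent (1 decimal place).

F_rel = 43.1%

F_rel = (AUC_test/D_test) / (AUC_ref/D_ref)
      = (386/50) / (895.4/50)
      = 7.72 / 17.908 = 0.4311 = 43.11%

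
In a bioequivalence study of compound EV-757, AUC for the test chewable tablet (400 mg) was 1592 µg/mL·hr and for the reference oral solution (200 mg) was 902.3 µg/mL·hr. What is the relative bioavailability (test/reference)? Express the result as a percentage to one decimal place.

F_rel = 88.2%

F_rel = (AUC_test/D_test) / (AUC_ref/D_ref)
      = (1592/400) / (902.3/200)
      = 3.98 / 4.5115 = 0.8822 = 88.22%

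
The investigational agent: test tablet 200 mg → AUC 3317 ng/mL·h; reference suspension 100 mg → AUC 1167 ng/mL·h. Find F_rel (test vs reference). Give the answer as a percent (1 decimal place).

F_rel = 142.1%

F_rel = (AUC_test/D_test) / (AUC_ref/D_ref)
      = (3317/200) / (1167/100)
      = 16.585 / 11.67 = 1.4212 = 142.12%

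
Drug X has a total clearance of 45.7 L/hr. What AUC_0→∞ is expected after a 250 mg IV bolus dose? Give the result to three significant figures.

AUC_0→∞ = Dose_iv / CL
        = 250 / 45.7 = 5.47046 mg/L·hr

AUC = 5.47 mg/L·hr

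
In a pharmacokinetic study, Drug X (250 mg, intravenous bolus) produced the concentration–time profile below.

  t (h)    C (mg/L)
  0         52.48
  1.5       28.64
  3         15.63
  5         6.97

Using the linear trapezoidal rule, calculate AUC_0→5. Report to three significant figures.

AUC = 117 mg/L·h

Trapezoidal AUC_0→5:
  [0→1.5]: (52.48+28.64)/2 × 1.5 = 60.84
  [1.5→3]: (28.64+15.63)/2 × 1.5 = 33.2025
  [3→5]: (15.63+6.97)/2 × 2 = 22.6
  Sum = 116.6425 mg/L·h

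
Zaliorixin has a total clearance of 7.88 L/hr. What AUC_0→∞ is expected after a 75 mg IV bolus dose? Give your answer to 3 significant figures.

AUC_0→∞ = Dose_iv / CL
        = 75 / 7.88 = 9.51777 mg/L·hr

AUC = 9.52 mg/L·hr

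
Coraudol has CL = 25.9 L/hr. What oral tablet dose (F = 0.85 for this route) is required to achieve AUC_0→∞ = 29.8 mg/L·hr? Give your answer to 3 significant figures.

Dose = 908 mg

Dose = CL × AUC_0→∞ / F
     = 25.9 × 29.8 / 0.85 = 908.024 mg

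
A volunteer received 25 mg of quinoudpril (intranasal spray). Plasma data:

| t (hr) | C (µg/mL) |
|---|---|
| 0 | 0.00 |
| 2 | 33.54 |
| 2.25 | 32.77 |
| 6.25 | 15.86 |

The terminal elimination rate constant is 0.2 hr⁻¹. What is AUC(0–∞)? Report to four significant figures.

Trapezoidal AUC_0→6.25:
  [0→2]: (0.00+33.54)/2 × 2 = 33.54
  [2→2.25]: (33.54+32.77)/2 × 0.25 = 8.28875
  [2.25→6.25]: (32.77+15.86)/2 × 4 = 97.26
  Sum = 139.08875 µg/mL·hr
Extrapolated tail: C_last / k_e = 15.86 / 0.2 = 79.300
AUC_0→∞ = 139.08875 + 79.300 = 218.38875 µg/mL·hr

AUC = 218.4 µg/mL·hr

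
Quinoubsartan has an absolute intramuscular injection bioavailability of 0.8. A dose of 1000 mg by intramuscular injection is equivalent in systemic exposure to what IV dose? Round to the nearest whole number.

Systemic exposure from an extravascular dose = F × D_ev, so the equivalent IV dose is F × D_ev.
D_iv = F × D_ev = 0.8 × 1000 = 800 mg

D_iv = 800 mg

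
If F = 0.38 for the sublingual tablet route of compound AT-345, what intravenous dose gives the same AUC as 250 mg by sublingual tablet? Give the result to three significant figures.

D_iv = 95.0 mg

Systemic exposure from an extravascular dose = F × D_ev, so the equivalent IV dose is F × D_ev.
D_iv = F × D_ev = 0.38 × 250 = 95 mg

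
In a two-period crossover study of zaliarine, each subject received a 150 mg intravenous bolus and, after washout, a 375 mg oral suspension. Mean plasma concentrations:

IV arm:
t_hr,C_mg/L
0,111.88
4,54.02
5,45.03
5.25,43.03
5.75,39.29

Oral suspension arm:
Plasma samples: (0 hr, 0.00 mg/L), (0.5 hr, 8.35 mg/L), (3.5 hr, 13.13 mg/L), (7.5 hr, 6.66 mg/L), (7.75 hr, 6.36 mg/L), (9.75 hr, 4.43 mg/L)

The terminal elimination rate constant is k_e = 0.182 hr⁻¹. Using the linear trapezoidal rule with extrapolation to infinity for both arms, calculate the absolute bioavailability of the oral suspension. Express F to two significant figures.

Trapezoidal AUC_0→5.75 (IV):
  [0→4]: (111.88+54.02)/2 × 4 = 331.8
  [4→5]: (54.02+45.03)/2 × 1 = 49.525
  [5→5.25]: (45.03+43.03)/2 × 0.25 = 11.0075
  [5.25→5.75]: (43.03+39.29)/2 × 0.5 = 20.58
  Sum = 412.9125 mg/L·hr
IV tail: 39.29/0.182 = 215.879; AUC_iv,0→∞ = 412.9125 + 215.879 = 628.7915 mg/L·hr
Trapezoidal AUC_0→9.75 (oral suspension):
  [0→0.5]: (0.00+8.35)/2 × 0.5 = 2.0875
  [0.5→3.5]: (8.35+13.13)/2 × 3 = 32.22
  [3.5→7.5]: (13.13+6.66)/2 × 4 = 39.58
  [7.5→7.75]: (6.66+6.36)/2 × 0.25 = 1.6275
  [7.75→9.75]: (6.36+4.43)/2 × 2 = 10.79
  Sum = 86.305 mg/L·hr
oral suspension tail: 4.43/0.182 = 24.341; AUC_ev,0→∞ = 86.305 + 24.341 = 110.646 mg/L·hr
F = (AUC_ev/D_ev)/(AUC_iv/D_iv) = (110.646/375)/(628.7915/150) = 0.295056/4.19194 = 0.0704

F = 0.070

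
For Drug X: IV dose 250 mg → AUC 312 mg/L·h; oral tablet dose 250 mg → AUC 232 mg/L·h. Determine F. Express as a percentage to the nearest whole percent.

F = (AUC_ev / D_ev) / (AUC_iv / D_iv)
  = (232/250) / (312/250)
  = 0.928 / 1.248 = 0.7436
  = 74.36%

F = 74%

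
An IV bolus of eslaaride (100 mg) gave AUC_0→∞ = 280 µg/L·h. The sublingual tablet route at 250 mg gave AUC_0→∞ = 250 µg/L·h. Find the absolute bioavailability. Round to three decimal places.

F = (AUC_ev / D_ev) / (AUC_iv / D_iv)
  = (250/250) / (280/100)
  = 1 / 2.8 = 0.3571

F = 0.357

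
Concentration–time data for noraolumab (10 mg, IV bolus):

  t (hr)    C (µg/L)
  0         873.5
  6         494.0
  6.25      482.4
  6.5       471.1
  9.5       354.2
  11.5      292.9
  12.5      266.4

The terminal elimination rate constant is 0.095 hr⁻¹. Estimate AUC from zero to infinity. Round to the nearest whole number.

Trapezoidal AUC_0→12.5:
  [0→6]: (873.5+494.0)/2 × 6 = 4102.5
  [6→6.25]: (494.0+482.4)/2 × 0.25 = 122.05
  [6.25→6.5]: (482.4+471.1)/2 × 0.25 = 119.1875
  [6.5→9.5]: (471.1+354.2)/2 × 3 = 1237.95
  [9.5→11.5]: (354.2+292.9)/2 × 2 = 647.1
  [11.5→12.5]: (292.9+266.4)/2 × 1 = 279.65
  Sum = 6508.4375 µg/L·hr
Extrapolated tail: C_last / k_e = 266.4 / 0.095 = 2804.211
AUC_0→∞ = 6508.4375 + 2804.211 = 9312.6485 µg/L·hr

AUC = 9313 µg/L·hr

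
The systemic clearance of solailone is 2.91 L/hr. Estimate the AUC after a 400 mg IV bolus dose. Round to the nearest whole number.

AUC = 137 mg/L·hr

AUC_0→∞ = Dose_iv / CL
        = 400 / 2.91 = 137.457 mg/L·hr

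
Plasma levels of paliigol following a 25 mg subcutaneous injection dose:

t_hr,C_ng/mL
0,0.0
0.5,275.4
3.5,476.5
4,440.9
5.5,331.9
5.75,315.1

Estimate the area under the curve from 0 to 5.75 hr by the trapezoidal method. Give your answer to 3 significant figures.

AUC = 2090 ng/mL·hr

Trapezoidal AUC_0→5.75:
  [0→0.5]: (0.0+275.4)/2 × 0.5 = 68.85
  [0.5→3.5]: (275.4+476.5)/2 × 3 = 1127.85
  [3.5→4]: (476.5+440.9)/2 × 0.5 = 229.35
  [4→5.5]: (440.9+331.9)/2 × 1.5 = 579.6
  [5.5→5.75]: (331.9+315.1)/2 × 0.25 = 80.875
  Sum = 2086.525 ng/mL·hr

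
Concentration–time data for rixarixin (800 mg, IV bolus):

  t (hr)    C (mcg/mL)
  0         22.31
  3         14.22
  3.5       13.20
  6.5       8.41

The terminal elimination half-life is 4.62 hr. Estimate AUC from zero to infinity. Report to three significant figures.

AUC = 150 mcg/mL·hr

Trapezoidal AUC_0→6.5:
  [0→3]: (22.31+14.22)/2 × 3 = 54.795
  [3→3.5]: (14.22+13.20)/2 × 0.5 = 6.855
  [3.5→6.5]: (13.20+8.41)/2 × 3 = 32.415
  Sum = 94.065 mcg/mL·hr
k_e = ln2 / t½ = 0.693147 / 4.62 = 0.1500 hr^-1
Extrapolated tail: C_last / k_e = 8.41 / 0.15 = 56.067
AUC_0→∞ = 94.065 + 56.067 = 150.132 mcg/mL·hr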